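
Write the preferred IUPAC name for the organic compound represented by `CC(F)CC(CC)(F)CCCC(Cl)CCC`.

The longest continuous carbon chain has 11 atoms, so the parent hydride is undecane.
The numbering direction is chosen so that the substituent locant set {2,4,4,8} is lower than {4,8,8,10} at the first point of difference.
This places a chloro group at C-8; an ethyl group at C-4; fluoro groups at C-2 and C-4.
Prefixes are listed alphabetically: chloro, ethyl, fluoro.
Putting it together: 8-chloro-4-ethyl-2,4-difluoroundecane.

8-chloro-4-ethyl-2,4-difluoroundecane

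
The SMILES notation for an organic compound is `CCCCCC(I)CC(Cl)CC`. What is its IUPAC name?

3-chloro-5-iododecane

The parent chain contains 10 carbons (decane).
The numbering direction is chosen so that the substituent locant set {3,5} is lower than {6,8} at the first point of difference.
That gives a chloro group at C-3; an iodo group at C-5.
Prefixes are listed alphabetically: chloro, iodo.
Putting it together: 3-chloro-5-iododecane.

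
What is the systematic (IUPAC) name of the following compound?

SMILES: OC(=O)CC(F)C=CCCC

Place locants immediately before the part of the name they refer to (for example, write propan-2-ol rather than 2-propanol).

3-fluorooct-4-enoic acid

The longest chain bearing the –COOH group and the multiple bond is 8 carbons long (octane).
The highest-priority functional group is a carboxylic acid (terminal –COOH), so the name ends in -oic acid.
A C=C double bond in the chain gives the infix -ene-.
The numbering direction is chosen so that the carboxylic acid carbon is C-1 by definition.
With this numbering: the double bond between C-4 and C-5; a fluoro group at C-3.
Assembling the pieces gives 3-fluorooct-4-enoic acid.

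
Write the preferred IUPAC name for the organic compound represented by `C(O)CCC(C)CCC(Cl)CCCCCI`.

The longest carbon chain that includes the –OH group has 12 carbons, so the parent hydride is dodecane.
The principal characteristic group is an alcohol (–OH), named with the suffix -ol.
Choose the numbering such that numbering from this end puts the hydroxyl group at C-1 rather than C-12.
This places the hydroxyl at C-1; a chloro group at C-7; an iodo group at C-12; a methyl group at C-4.
Substituent prefixes are cited in alphabetical order (multiplying prefixes like di-/tri- are ignored for ordering).
The name is 7-chloro-12-iodo-4-methyldodecan-1-ol.

7-chloro-12-iodo-4-methyldodecan-1-ol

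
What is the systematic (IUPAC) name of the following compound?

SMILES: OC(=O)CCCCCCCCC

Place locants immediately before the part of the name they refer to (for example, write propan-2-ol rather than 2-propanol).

decanoic acid

Counting along the main chain through the –COOH group gives 10 carbons: the parent is decane.
The principal characteristic group is a carboxylic acid (terminal –COOH), named with the suffix -oic acid.
Choose the numbering such that the carboxylic acid carbon is C-1 by definition.
Putting it together: decanoic acid.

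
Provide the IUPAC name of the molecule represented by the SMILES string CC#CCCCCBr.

7-bromohept-2-yne

The longest carbon chain that includes the multiple bond has 7 carbons, so the parent hydride is heptane.
There is one C≡C triple bond, indicated by the ending -yne.
The numbering direction is chosen so that numbering from this end puts the triple bond at C-2 rather than C-5.
That gives the triple bond between C-2 and C-3; a bromo group at C-7.
Assembling the pieces gives 7-bromohept-2-yne.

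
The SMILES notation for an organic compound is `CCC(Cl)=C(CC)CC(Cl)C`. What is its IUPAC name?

The longest chain bearing the multiple bond is 7 carbons long (heptane).
There is one C=C double bond, indicated by the ending -ene.
Choose the numbering such that numbering from this end puts the double bond at C-3 rather than C-4.
That gives the double bond between C-3 and C-4; chloro groups at C-3 and C-6; an ethyl group at C-4.
Substituent prefixes are cited in alphabetical order (multiplying prefixes like di-/tri- are ignored for ordering).
The name is 3,6-dichloro-4-ethylhept-3-ene.

3,6-dichloro-4-ethylhept-3-ene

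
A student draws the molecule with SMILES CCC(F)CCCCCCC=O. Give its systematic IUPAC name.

8-fluorodecanal

The longest chain bearing the –CHO group is 10 carbons long (decane).
The highest-priority functional group is an aldehyde (terminal –CHO), so the name ends in -al.
Number the chain so that the aldehyde carbon is C-1 by definition.
This places a fluoro group at C-8.
The name is 8-fluorodecanal.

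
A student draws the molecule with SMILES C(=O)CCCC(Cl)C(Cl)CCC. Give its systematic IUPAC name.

5,6-dichlorononanal

The longest chain bearing the –CHO group is 9 carbons long (nonane).
The highest-priority functional group is an aldehyde (terminal –CHO), so the name ends in -al.
Choose the numbering such that the aldehyde carbon is C-1 by definition.
This places chloro groups at C-5 and C-6.
Putting it together: 5,6-dichlorononanal.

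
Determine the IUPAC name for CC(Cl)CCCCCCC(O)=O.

8-chlorononanoic acid

The longest carbon chain that includes the –COOH group has 9 carbons, so the parent hydride is nonane.
The highest-priority functional group is a carboxylic acid (terminal –COOH), so the name ends in -oic acid.
The numbering direction is chosen so that the carboxylic acid carbon is C-1 by definition.
With this numbering: a chloro group at C-8.
Putting it together: 8-chlorononanoic acid.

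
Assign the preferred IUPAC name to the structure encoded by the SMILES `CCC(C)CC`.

The parent chain contains 5 carbons (pentane).
The molecule is symmetric, so either numbering direction gives the same locants.
That gives a methyl group at C-3.
Assembling the pieces gives 3-methylpentane.

3-methylpentane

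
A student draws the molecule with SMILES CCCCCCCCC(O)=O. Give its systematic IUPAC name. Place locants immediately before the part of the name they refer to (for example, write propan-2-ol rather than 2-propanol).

nonanoic acid

The longest chain bearing the –COOH group is 9 carbons long (nonane).
The highest-priority functional group is a carboxylic acid (terminal –COOH), so the name ends in -oic acid.
Number the chain so that the carboxylic acid carbon is C-1 by definition.
Putting it together: nonanoic acid.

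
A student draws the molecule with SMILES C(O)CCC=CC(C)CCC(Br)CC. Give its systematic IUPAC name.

The longest carbon chain that includes the –OH group and the multiple bond has 11 carbons, so the parent hydride is undecane.
The highest-priority functional group is an alcohol (–OH), so the name ends in -ol.
A C=C double bond in the chain gives the infix -ene-.
Choose the numbering such that numbering from this end puts the hydroxyl group at C-1 rather than C-11.
This places the hydroxyl at C-1; the double bond between C-4 and C-5; a bromo group at C-9; a methyl group at C-6.
Prefixes are listed alphabetically: bromo, methyl.
The name is 9-bromo-6-methylundec-4-en-1-ol.

9-bromo-6-methylundec-4-en-1-ol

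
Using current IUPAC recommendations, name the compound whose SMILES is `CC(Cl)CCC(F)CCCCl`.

1,7-dichloro-4-fluorooctane

The longest continuous carbon chain has 8 atoms, so the parent hydride is octane.
Choose the numbering such that the substituent locant set {1,4,7} is lower than {2,5,8} at the first point of difference.
With this numbering: chloro groups at C-1 and C-7; a fluoro group at C-4.
Substituent prefixes are cited in alphabetical order (multiplying prefixes like di-/tri- are ignored for ordering).
The name is 1,7-dichloro-4-fluorooctane.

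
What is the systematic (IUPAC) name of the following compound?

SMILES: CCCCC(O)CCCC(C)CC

9-methylundecan-5-ol

The longest carbon chain that includes the –OH group has 11 carbons, so the parent hydride is undecane.
An alcohol (–OH) is the principal characteristic group, giving the suffix -ol.
The numbering direction is chosen so that numbering from this end puts the hydroxyl group at C-5 rather than C-7.
That gives the hydroxyl at C-5; a methyl group at C-9.
The name is 9-methylundecan-5-ol.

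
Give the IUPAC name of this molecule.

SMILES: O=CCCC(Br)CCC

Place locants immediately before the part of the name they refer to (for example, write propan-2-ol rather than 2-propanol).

Counting along the main chain through the –CHO group gives 7 carbons: the parent is heptane.
An aldehyde (terminal –CHO) is the principal characteristic group, giving the suffix -al.
Choose the numbering such that the aldehyde carbon is C-1 by definition.
With this numbering: a bromo group at C-4.
Putting it together: 4-bromoheptanal.

4-bromoheptanal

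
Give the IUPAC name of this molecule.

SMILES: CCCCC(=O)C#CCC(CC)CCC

9-ethyldodec-6-yn-5-one

The longest carbon chain that includes the carbonyl and the multiple bond has 12 carbons, so the parent hydride is dodecane.
The principal characteristic group is a ketone (C=O on an internal carbon), named with the suffix -one.
A C≡C triple bond in the chain gives the infix -yne-.
The numbering direction is chosen so that numbering from this end puts the carbonyl group at C-5 rather than C-8.
That gives the carbonyl at C-5; the triple bond between C-6 and C-7; an ethyl group at C-9.
Assembling the pieces gives 9-ethyldodec-6-yn-5-one.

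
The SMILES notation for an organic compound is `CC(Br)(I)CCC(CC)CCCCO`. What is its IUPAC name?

Counting along the main chain through the –OH group gives 9 carbons: the parent is nonane.
An alcohol (–OH) is the principal characteristic group, giving the suffix -ol.
The numbering direction is chosen so that numbering from this end puts the hydroxyl group at C-1 rather than C-9.
This places the hydroxyl at C-1; a bromo group at C-8; an ethyl group at C-5; an iodo group at C-8.
The substituents are ordered alphabetically, ignoring any di-/tri- multipliers.
Assembling the pieces gives 8-bromo-5-ethyl-8-iodononan-1-ol.

8-bromo-5-ethyl-8-iodononan-1-ol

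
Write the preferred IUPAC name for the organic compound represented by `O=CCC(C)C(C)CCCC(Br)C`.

8-bromo-3,4-dimethylnonanal

Counting along the main chain through the –CHO group gives 9 carbons: the parent is nonane.
The highest-priority functional group is an aldehyde (terminal –CHO), so the name ends in -al.
The numbering direction is chosen so that the aldehyde carbon is C-1 by definition.
This places a bromo group at C-8; methyl groups at C-3 and C-4.
The substituents are ordered alphabetically, ignoring any di-/tri- multipliers.
Putting it together: 8-bromo-3,4-dimethylnonanal.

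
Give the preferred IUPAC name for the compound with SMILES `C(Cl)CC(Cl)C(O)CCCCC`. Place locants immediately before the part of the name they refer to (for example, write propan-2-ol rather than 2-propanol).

1,3-dichlorononan-4-ol

The longest carbon chain that includes the –OH group has 9 carbons, so the parent hydride is nonane.
The highest-priority functional group is an alcohol (–OH), so the name ends in -ol.
Number the chain so that numbering from this end puts the hydroxyl group at C-4 rather than C-6.
This places the hydroxyl at C-4; chloro groups at C-1 and C-3.
The name is 1,3-dichlorononan-4-ol.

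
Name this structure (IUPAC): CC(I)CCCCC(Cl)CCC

7-chloro-2-iododecane

The longest carbon chain is 10 atoms: the parent is decane.
Number the chain so that the substituent locant set {2,7} is lower than {4,9} at the first point of difference.
This places a chloro group at C-7; an iodo group at C-2.
Substituent prefixes are cited in alphabetical order (multiplying prefixes like di-/tri- are ignored for ordering).
The name is 7-chloro-2-iododecane.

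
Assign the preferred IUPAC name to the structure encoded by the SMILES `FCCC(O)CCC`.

The longest chain bearing the –OH group is 6 carbons long (hexane).
The principal characteristic group is an alcohol (–OH), named with the suffix -ol.
The numbering direction is chosen so that numbering from this end puts the hydroxyl group at C-3 rather than C-4.
That gives the hydroxyl at C-3; a fluoro group at C-1.
Putting it together: 1-fluorohexan-3-ol.

1-fluorohexan-3-ol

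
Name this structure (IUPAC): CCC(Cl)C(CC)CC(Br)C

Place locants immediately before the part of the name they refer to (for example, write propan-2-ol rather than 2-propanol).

The longest carbon chain is 7 atoms: the parent is heptane.
Number the chain so that the substituent locant set {2,4,5} is lower than {3,4,6} at the first point of difference.
With this numbering: a bromo group at C-2; a chloro group at C-5; an ethyl group at C-4.
Substituent prefixes are cited in alphabetical order (multiplying prefixes like di-/tri- are ignored for ordering).
Putting it together: 2-bromo-5-chloro-4-ethylheptane.

2-bromo-5-chloro-4-ethylheptane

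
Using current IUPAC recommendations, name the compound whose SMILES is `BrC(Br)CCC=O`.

4,4-dibromobutanal

The longest carbon chain that includes the –CHO group has 4 carbons, so the parent hydride is butane.
The highest-priority functional group is an aldehyde (terminal –CHO), so the name ends in -al.
Number the chain so that the aldehyde carbon is C-1 by definition.
With this numbering: two bromo groups at C-4.
The name is 4,4-dibromobutanal.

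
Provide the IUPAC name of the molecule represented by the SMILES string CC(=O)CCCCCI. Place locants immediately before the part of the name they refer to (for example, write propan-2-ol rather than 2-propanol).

7-iodoheptan-2-one

The longest carbon chain that includes the carbonyl has 7 carbons, so the parent hydride is heptane.
The highest-priority functional group is a ketone (C=O on an internal carbon), so the name ends in -one.
Choose the numbering such that numbering from this end puts the carbonyl group at C-2 rather than C-6.
That gives the carbonyl at C-2; an iodo group at C-7.
The name is 7-iodoheptan-2-one.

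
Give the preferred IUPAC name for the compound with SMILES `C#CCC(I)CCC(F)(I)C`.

7-fluoro-4,7-diiodooct-1-yne

The longest chain bearing the multiple bond is 8 carbons long (octane).
There is one C≡C triple bond, indicated by the ending -yne.
Choose the numbering such that numbering from this end puts the triple bond at C-1 rather than C-7.
That gives the triple bond between C-1 and C-2; a fluoro group at C-7; iodo groups at C-4 and C-7.
Prefixes are listed alphabetically: fluoro, iodo.
Putting it together: 7-fluoro-4,7-diiodooct-1-yne.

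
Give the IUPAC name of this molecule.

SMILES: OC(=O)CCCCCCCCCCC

The longest chain bearing the –COOH group is 12 carbons long (dodecane).
The highest-priority functional group is a carboxylic acid (terminal –COOH), so the name ends in -oic acid.
Number the chain so that the carboxylic acid carbon is C-1 by definition.
The name is dodecanoic acid.

dodecanoic acid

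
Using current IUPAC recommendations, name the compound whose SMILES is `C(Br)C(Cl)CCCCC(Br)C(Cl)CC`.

1,7-dibromo-2,8-dichlorodecane

The longest continuous carbon chain has 10 atoms, so the parent hydride is decane.
Number the chain so that the substituent locant set {1,2,7,8} is lower than {3,4,9,10} at the first point of difference.
That gives bromo groups at C-1 and C-7; chloro groups at C-2 and C-8.
Substituent prefixes are cited in alphabetical order (multiplying prefixes like di-/tri- are ignored for ordering).
The name is 1,7-dibromo-2,8-dichlorodecane.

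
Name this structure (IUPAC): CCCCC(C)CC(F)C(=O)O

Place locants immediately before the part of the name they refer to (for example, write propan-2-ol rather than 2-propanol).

The longest carbon chain that includes the –COOH group has 8 carbons, so the parent hydride is octane.
A carboxylic acid (terminal –COOH) is the principal characteristic group, giving the suffix -oic acid.
Number the chain so that the carboxylic acid carbon is C-1 by definition.
With this numbering: a fluoro group at C-2; a methyl group at C-4.
Prefixes are listed alphabetically: fluoro, methyl.
Assembling the pieces gives 2-fluoro-4-methyloctanoic acid.

2-fluoro-4-methyloctanoic acid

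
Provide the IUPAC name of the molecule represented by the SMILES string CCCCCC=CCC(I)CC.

The longest chain bearing the multiple bond is 11 carbons long (undecane).
There is one C=C double bond, indicated by the ending -ene.
Number the chain so that numbering from this end puts the double bond at C-5 rather than C-6.
That gives the double bond between C-5 and C-6; an iodo group at C-3.
The name is 3-iodoundec-5-ene.

3-iodoundec-5-ene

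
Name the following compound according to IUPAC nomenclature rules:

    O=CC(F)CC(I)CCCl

The longest carbon chain that includes the –CHO group has 6 carbons, so the parent hydride is hexane.
An aldehyde (terminal –CHO) is the principal characteristic group, giving the suffix -al.
Number the chain so that the aldehyde carbon is C-1 by definition.
That gives a chloro group at C-6; a fluoro group at C-2; an iodo group at C-4.
Prefixes are listed alphabetically: chloro, fluoro, iodo.
The name is 6-chloro-2-fluoro-4-iodohexanal.

6-chloro-2-fluoro-4-iodohexanal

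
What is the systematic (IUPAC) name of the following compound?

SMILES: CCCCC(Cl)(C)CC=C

4-chloro-4-methyloct-1-ene

The longest carbon chain that includes the multiple bond has 8 carbons, so the parent hydride is octane.
There is one C=C double bond, indicated by the ending -ene.
The numbering direction is chosen so that numbering from this end puts the double bond at C-1 rather than C-7.
With this numbering: the double bond between C-1 and C-2; a chloro group at C-4; a methyl group at C-4.
Prefixes are listed alphabetically: chloro, methyl.
Assembling the pieces gives 4-chloro-4-methyloct-1-ene.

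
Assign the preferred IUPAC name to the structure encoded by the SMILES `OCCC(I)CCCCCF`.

The longest carbon chain that includes the –OH group has 8 carbons, so the parent hydride is octane.
An alcohol (–OH) is the principal characteristic group, giving the suffix -ol.
Choose the numbering such that numbering from this end puts the hydroxyl group at C-1 rather than C-8.
That gives the hydroxyl at C-1; a fluoro group at C-8; an iodo group at C-3.
Substituent prefixes are cited in alphabetical order (multiplying prefixes like di-/tri- are ignored for ordering).
The name is 8-fluoro-3-iodooctan-1-ol.

8-fluoro-3-iodooctan-1-ol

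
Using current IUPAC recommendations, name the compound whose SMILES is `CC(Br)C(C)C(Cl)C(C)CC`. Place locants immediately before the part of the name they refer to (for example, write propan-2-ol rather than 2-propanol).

The longest continuous carbon chain has 7 atoms, so the parent hydride is heptane.
Choose the numbering such that the substituent locant set {2,3,4,5} is lower than {3,4,5,6} at the first point of difference.
With this numbering: a bromo group at C-2; a chloro group at C-4; methyl groups at C-3 and C-5.
The substituents are ordered alphabetically, ignoring any di-/tri- multipliers.
The name is 2-bromo-4-chloro-3,5-dimethylheptane.

2-bromo-4-chloro-3,5-dimethylheptane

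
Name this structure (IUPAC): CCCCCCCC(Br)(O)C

2-bromononan-2-ol

The longest carbon chain that includes the –OH group has 9 carbons, so the parent hydride is nonane.
The highest-priority functional group is an alcohol (–OH), so the name ends in -ol.
Choose the numbering such that numbering from this end puts the hydroxyl group at C-2 rather than C-8.
With this numbering: the hydroxyl at C-2; a bromo group at C-2.
Putting it together: 2-bromononan-2-ol.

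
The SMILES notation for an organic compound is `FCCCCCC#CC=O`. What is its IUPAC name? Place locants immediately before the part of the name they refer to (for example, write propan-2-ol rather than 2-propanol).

8-fluorooct-2-ynal

The longest carbon chain that includes the –CHO group and the multiple bond has 8 carbons, so the parent hydride is octane.
The principal characteristic group is an aldehyde (terminal –CHO), named with the suffix -al.
There is one C≡C triple bond, indicated by the ending -yne.
The numbering direction is chosen so that the aldehyde carbon is C-1 by definition.
That gives the triple bond between C-2 and C-3; a fluoro group at C-8.
The name is 8-fluorooct-2-ynal.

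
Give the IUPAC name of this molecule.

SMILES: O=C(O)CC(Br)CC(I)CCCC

3-bromo-5-iodononanoic acid

The longest carbon chain that includes the –COOH group has 9 carbons, so the parent hydride is nonane.
A carboxylic acid (terminal –COOH) is the principal characteristic group, giving the suffix -oic acid.
The numbering direction is chosen so that the carboxylic acid carbon is C-1 by definition.
This places a bromo group at C-3; an iodo group at C-5.
The substituents are ordered alphabetically, ignoring any di-/tri- multipliers.
Putting it together: 3-bromo-5-iodononanoic acid.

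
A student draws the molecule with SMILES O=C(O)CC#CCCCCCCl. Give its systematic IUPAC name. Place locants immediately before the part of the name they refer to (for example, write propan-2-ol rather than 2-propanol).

9-chloronon-3-ynoic acid

The longest carbon chain that includes the –COOH group and the multiple bond has 9 carbons, so the parent hydride is nonane.
A carboxylic acid (terminal –COOH) is the principal characteristic group, giving the suffix -oic acid.
The chain contains a C≡C triple bond, so the unsaturation ending is -yne.
Number the chain so that the carboxylic acid carbon is C-1 by definition.
This places the triple bond between C-3 and C-4; a chloro group at C-9.
Putting it together: 9-chloronon-3-ynoic acid.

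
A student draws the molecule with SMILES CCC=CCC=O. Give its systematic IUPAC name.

hex-3-enal

The longest chain bearing the –CHO group and the multiple bond is 6 carbons long (hexane).
The principal characteristic group is an aldehyde (terminal –CHO), named with the suffix -al.
The chain contains a C=C double bond, so the unsaturation ending is -ene.
The numbering direction is chosen so that the aldehyde carbon is C-1 by definition.
This places the double bond between C-3 and C-4.
Assembling the pieces gives hex-3-enal.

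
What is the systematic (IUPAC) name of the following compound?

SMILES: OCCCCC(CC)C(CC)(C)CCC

Counting along the main chain through the –OH group gives 9 carbons: the parent is nonane.
The principal characteristic group is an alcohol (–OH), named with the suffix -ol.
Number the chain so that numbering from this end puts the hydroxyl group at C-1 rather than C-9.
That gives the hydroxyl at C-1; ethyl groups at C-5 and C-6; a methyl group at C-6.
Substituent prefixes are cited in alphabetical order (multiplying prefixes like di-/tri- are ignored for ordering).
Putting it together: 5,6-diethyl-6-methylnonan-1-ol.

5,6-diethyl-6-methylnonan-1-ol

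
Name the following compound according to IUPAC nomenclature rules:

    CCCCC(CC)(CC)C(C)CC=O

4,4-diethyl-3-methyloctanal

The longest carbon chain that includes the –CHO group has 8 carbons, so the parent hydride is octane.
The principal characteristic group is an aldehyde (terminal –CHO), named with the suffix -al.
The numbering direction is chosen so that the aldehyde carbon is C-1 by definition.
That gives two ethyl groups at C-4; a methyl group at C-3.
The substituents are ordered alphabetically, ignoring any di-/tri- multipliers.
Assembling the pieces gives 4,4-diethyl-3-methyloctanal.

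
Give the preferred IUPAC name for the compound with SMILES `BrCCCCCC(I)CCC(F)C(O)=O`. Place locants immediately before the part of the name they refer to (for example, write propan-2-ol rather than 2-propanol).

10-bromo-2-fluoro-5-iododecanoic acid

The longest carbon chain that includes the –COOH group has 10 carbons, so the parent hydride is decane.
The highest-priority functional group is a carboxylic acid (terminal –COOH), so the name ends in -oic acid.
Choose the numbering such that the carboxylic acid carbon is C-1 by definition.
This places a bromo group at C-10; a fluoro group at C-2; an iodo group at C-5.
Substituent prefixes are cited in alphabetical order (multiplying prefixes like di-/tri- are ignored for ordering).
Assembling the pieces gives 10-bromo-2-fluoro-5-iododecanoic acid.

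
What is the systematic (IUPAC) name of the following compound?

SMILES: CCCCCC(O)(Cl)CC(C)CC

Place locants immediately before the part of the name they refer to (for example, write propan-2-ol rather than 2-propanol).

5-chloro-3-methyldecan-5-ol

The longest carbon chain that includes the –OH group has 10 carbons, so the parent hydride is decane.
The principal characteristic group is an alcohol (–OH), named with the suffix -ol.
Number the chain so that numbering from this end puts the hydroxyl group at C-5 rather than C-6.
This places the hydroxyl at C-5; a chloro group at C-5; a methyl group at C-3.
Prefixes are listed alphabetically: chloro, methyl.
The name is 5-chloro-3-methyldecan-5-ol.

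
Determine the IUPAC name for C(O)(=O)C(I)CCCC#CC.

2-iodooct-6-ynoic acid

The longest carbon chain that includes the –COOH group and the multiple bond has 8 carbons, so the parent hydride is octane.
A carboxylic acid (terminal –COOH) is the principal characteristic group, giving the suffix -oic acid.
The chain contains a C≡C triple bond, so the unsaturation ending is -yne.
Number the chain so that the carboxylic acid carbon is C-1 by definition.
That gives the triple bond between C-6 and C-7; an iodo group at C-2.
The name is 2-iodooct-6-ynoic acid.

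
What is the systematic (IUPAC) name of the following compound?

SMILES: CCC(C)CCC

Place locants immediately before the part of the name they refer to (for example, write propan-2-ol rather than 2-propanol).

3-methylhexane

The longest carbon chain is 6 atoms: the parent is hexane.
Number the chain so that the substituent locant set {3} is lower than {4} at the first point of difference.
This places a methyl group at C-3.
The name is 3-methylhexane.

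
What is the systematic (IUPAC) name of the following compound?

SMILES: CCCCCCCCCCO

The longest carbon chain that includes the –OH group has 10 carbons, so the parent hydride is decane.
An alcohol (–OH) is the principal characteristic group, giving the suffix -ol.
Number the chain so that numbering from this end puts the hydroxyl group at C-1 rather than C-10.
With this numbering: the hydroxyl at C-1.
The name is decan-1-ol.

decan-1-ol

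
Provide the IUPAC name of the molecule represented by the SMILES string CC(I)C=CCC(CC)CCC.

6-ethyl-2-iodonon-3-ene

The longest chain bearing the multiple bond is 9 carbons long (nonane).
There is one C=C double bond, indicated by the ending -ene.
Choose the numbering such that numbering from this end puts the double bond at C-3 rather than C-6.
This places the double bond between C-3 and C-4; an ethyl group at C-6; an iodo group at C-2.
The substituents are ordered alphabetically, ignoring any di-/tri- multipliers.
Assembling the pieces gives 6-ethyl-2-iodonon-3-ene.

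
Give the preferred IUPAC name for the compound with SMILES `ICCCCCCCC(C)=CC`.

The longest carbon chain that includes the multiple bond has 10 carbons, so the parent hydride is decane.
The chain contains a C=C double bond, so the unsaturation ending is -ene.
Number the chain so that numbering from this end puts the double bond at C-2 rather than C-8.
This places the double bond between C-2 and C-3; an iodo group at C-10; a methyl group at C-3.
Substituent prefixes are cited in alphabetical order (multiplying prefixes like di-/tri- are ignored for ordering).
The name is 10-iodo-3-methyldec-2-ene.

10-iodo-3-methyldec-2-ene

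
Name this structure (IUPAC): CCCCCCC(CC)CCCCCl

The longest continuous carbon chain has 11 atoms, so the parent hydride is undecane.
Number the chain so that the substituent locant set {1,5} is lower than {7,11} at the first point of difference.
That gives a chloro group at C-1; an ethyl group at C-5.
Substituent prefixes are cited in alphabetical order (multiplying prefixes like di-/tri- are ignored for ordering).
Putting it together: 1-chloro-5-ethylundecane.

1-chloro-5-ethylundecane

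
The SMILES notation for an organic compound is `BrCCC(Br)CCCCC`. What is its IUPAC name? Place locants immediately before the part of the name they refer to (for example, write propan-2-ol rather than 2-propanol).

The longest carbon chain is 8 atoms: the parent is octane.
Number the chain so that the substituent locant set {1,3} is lower than {6,8} at the first point of difference.
With this numbering: bromo groups at C-1 and C-3.
Putting it together: 1,3-dibromooctane.

1,3-dibromooctane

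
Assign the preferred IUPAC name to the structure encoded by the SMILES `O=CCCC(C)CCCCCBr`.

The longest chain bearing the –CHO group is 9 carbons long (nonane).
The principal characteristic group is an aldehyde (terminal –CHO), named with the suffix -al.
The numbering direction is chosen so that the aldehyde carbon is C-1 by definition.
With this numbering: a bromo group at C-9; a methyl group at C-4.
The substituents are ordered alphabetically, ignoring any di-/tri- multipliers.
Assembling the pieces gives 9-bromo-4-methylnonanal.

9-bromo-4-methylnonanal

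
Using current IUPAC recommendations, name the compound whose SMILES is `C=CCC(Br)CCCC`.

The longest carbon chain that includes the multiple bond has 8 carbons, so the parent hydride is octane.
A C=C double bond in the chain gives the infix -ene-.
Number the chain so that numbering from this end puts the double bond at C-1 rather than C-7.
This places the double bond between C-1 and C-2; a bromo group at C-4.
Assembling the pieces gives 4-bromooct-1-ene.

4-bromooct-1-ene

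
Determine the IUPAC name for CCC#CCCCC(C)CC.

Counting along the main chain through the multiple bond gives 10 carbons: the parent is decane.
The chain contains a C≡C triple bond, so the unsaturation ending is -yne.
Choose the numbering such that numbering from this end puts the triple bond at C-3 rather than C-7.
With this numbering: the triple bond between C-3 and C-4; a methyl group at C-8.
Assembling the pieces gives 8-methyldec-3-yne.

8-methyldec-3-yne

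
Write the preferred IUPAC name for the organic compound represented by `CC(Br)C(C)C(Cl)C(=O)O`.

Counting along the main chain through the –COOH group gives 5 carbons: the parent is pentane.
A carboxylic acid (terminal –COOH) is the principal characteristic group, giving the suffix -oic acid.
Choose the numbering such that the carboxylic acid carbon is C-1 by definition.
This places a bromo group at C-4; a chloro group at C-2; a methyl group at C-3.
Prefixes are listed alphabetically: bromo, chloro, methyl.
Putting it together: 4-bromo-2-chloro-3-methylpentanoic acid.

4-bromo-2-chloro-3-methylpentanoic acid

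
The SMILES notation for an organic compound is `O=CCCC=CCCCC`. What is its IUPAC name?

non-4-enal

The longest carbon chain that includes the –CHO group and the multiple bond has 9 carbons, so the parent hydride is nonane.
An aldehyde (terminal –CHO) is the principal characteristic group, giving the suffix -al.
The chain contains a C=C double bond, so the unsaturation ending is -ene.
Number the chain so that the aldehyde carbon is C-1 by definition.
This places the double bond between C-4 and C-5.
Putting it together: non-4-enal.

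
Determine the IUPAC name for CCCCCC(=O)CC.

The longest carbon chain that includes the carbonyl has 8 carbons, so the parent hydride is octane.
The highest-priority functional group is a ketone (C=O on an internal carbon), so the name ends in -one.
Number the chain so that numbering from this end puts the carbonyl group at C-3 rather than C-6.
That gives the carbonyl at C-3.
The name is octan-3-one.

octan-3-one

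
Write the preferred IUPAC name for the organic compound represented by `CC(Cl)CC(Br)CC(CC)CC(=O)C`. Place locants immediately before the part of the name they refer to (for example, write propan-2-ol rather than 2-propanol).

The longest carbon chain that includes the carbonyl has 9 carbons, so the parent hydride is nonane.
The highest-priority functional group is a ketone (C=O on an internal carbon), so the name ends in -one.
Choose the numbering such that numbering from this end puts the carbonyl group at C-2 rather than C-8.
That gives the carbonyl at C-2; a bromo group at C-6; a chloro group at C-8; an ethyl group at C-4.
Substituent prefixes are cited in alphabetical order (multiplying prefixes like di-/tri- are ignored for ordering).
Putting it together: 6-bromo-8-chloro-4-ethylnonan-2-one.

6-bromo-8-chloro-4-ethylnonan-2-one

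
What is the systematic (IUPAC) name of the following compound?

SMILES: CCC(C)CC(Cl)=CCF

The longest chain bearing the multiple bond is 7 carbons long (heptane).
The chain contains a C=C double bond, so the unsaturation ending is -ene.
The numbering direction is chosen so that numbering from this end puts the double bond at C-2 rather than C-5.
That gives the double bond between C-2 and C-3; a chloro group at C-3; a fluoro group at C-1; a methyl group at C-5.
Substituent prefixes are cited in alphabetical order (multiplying prefixes like di-/tri- are ignored for ordering).
The name is 3-chloro-1-fluoro-5-methylhept-2-ene.

3-chloro-1-fluoro-5-methylhept-2-ene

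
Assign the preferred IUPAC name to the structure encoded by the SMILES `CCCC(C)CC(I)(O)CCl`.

The longest chain bearing the –OH group is 7 carbons long (heptane).
An alcohol (–OH) is the principal characteristic group, giving the suffix -ol.
Number the chain so that numbering from this end puts the hydroxyl group at C-2 rather than C-6.
This places the hydroxyl at C-2; a chloro group at C-1; an iodo group at C-2; a methyl group at C-4.
The substituents are ordered alphabetically, ignoring any di-/tri- multipliers.
The name is 1-chloro-2-iodo-4-methylheptan-2-ol.

1-chloro-2-iodo-4-methylheptan-2-ol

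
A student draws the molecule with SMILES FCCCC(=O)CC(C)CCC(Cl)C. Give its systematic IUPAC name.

Counting along the main chain through the carbonyl gives 10 carbons: the parent is decane.
The principal characteristic group is a ketone (C=O on an internal carbon), named with the suffix -one.
The numbering direction is chosen so that numbering from this end puts the carbonyl group at C-4 rather than C-7.
That gives the carbonyl at C-4; a chloro group at C-9; a fluoro group at C-1; a methyl group at C-6.
Prefixes are listed alphabetically: chloro, fluoro, methyl.
Putting it together: 9-chloro-1-fluoro-6-methyldecan-4-one.

9-chloro-1-fluoro-6-methyldecan-4-one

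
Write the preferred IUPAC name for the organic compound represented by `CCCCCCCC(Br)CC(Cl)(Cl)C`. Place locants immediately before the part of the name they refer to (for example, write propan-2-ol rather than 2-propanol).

The longest continuous carbon chain has 11 atoms, so the parent hydride is undecane.
Choose the numbering such that the substituent locant set {2,2,4} is lower than {8,10,10} at the first point of difference.
With this numbering: a bromo group at C-4; two chloro groups at C-2.
Substituent prefixes are cited in alphabetical order (multiplying prefixes like di-/tri- are ignored for ordering).
The name is 4-bromo-2,2-dichloroundecane.

4-bromo-2,2-dichloroundecane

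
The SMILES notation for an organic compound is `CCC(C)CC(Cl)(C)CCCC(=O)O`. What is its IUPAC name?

5-chloro-5,7-dimethylnonanoic acid

The longest chain bearing the –COOH group is 9 carbons long (nonane).
The principal characteristic group is a carboxylic acid (terminal –COOH), named with the suffix -oic acid.
The numbering direction is chosen so that the carboxylic acid carbon is C-1 by definition.
That gives a chloro group at C-5; methyl groups at C-5 and C-7.
Substituent prefixes are cited in alphabetical order (multiplying prefixes like di-/tri- are ignored for ordering).
The name is 5-chloro-5,7-dimethylnonanoic acid.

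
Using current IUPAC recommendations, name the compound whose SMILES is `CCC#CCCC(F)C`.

Counting along the main chain through the multiple bond gives 8 carbons: the parent is octane.
A C≡C triple bond in the chain gives the infix -yne-.
The numbering direction is chosen so that numbering from this end puts the triple bond at C-3 rather than C-5.
With this numbering: the triple bond between C-3 and C-4; a fluoro group at C-7.
Putting it together: 7-fluorooct-3-yne.

7-fluorooct-3-yne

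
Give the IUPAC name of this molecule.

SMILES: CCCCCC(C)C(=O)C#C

The longest carbon chain that includes the carbonyl and the multiple bond has 9 carbons, so the parent hydride is nonane.
A ketone (C=O on an internal carbon) is the principal characteristic group, giving the suffix -one.
A C≡C triple bond in the chain gives the infix -yne-.
Number the chain so that numbering from this end puts the carbonyl group at C-3 rather than C-7.
This places the carbonyl at C-3; the triple bond between C-1 and C-2; a methyl group at C-4.
The name is 4-methylnon-1-yn-3-one.

4-methylnon-1-yn-3-one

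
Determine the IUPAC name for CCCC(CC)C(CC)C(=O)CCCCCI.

7,8-diethyl-1-iodoundecan-6-one

Counting along the main chain through the carbonyl gives 11 carbons: the parent is undecane.
A ketone (C=O on an internal carbon) is the principal characteristic group, giving the suffix -one.
The numbering direction is chosen so that the substituent locant set {1,7,8} is lower than {4,5,11} at the first point of difference.
With this numbering: the carbonyl at C-6; ethyl groups at C-7 and C-8; an iodo group at C-1.
The substituents are ordered alphabetically, ignoring any di-/tri- multipliers.
Assembling the pieces gives 7,8-diethyl-1-iodoundecan-6-one.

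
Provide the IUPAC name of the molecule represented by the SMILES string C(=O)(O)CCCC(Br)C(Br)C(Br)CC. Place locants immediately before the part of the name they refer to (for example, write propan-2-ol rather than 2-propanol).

The longest carbon chain that includes the –COOH group has 9 carbons, so the parent hydride is nonane.
The highest-priority functional group is a carboxylic acid (terminal –COOH), so the name ends in -oic acid.
The numbering direction is chosen so that the carboxylic acid carbon is C-1 by definition.
With this numbering: bromo groups at C-5 and C-6 and C-7.
The name is 5,6,7-tribromononanoic acid.

5,6,7-tribromononanoic acid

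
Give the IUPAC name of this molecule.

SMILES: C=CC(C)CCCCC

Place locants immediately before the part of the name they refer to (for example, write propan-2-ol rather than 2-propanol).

3-methyloct-1-ene

Counting along the main chain through the multiple bond gives 8 carbons: the parent is octane.
The chain contains a C=C double bond, so the unsaturation ending is -ene.
Number the chain so that numbering from this end puts the double bond at C-1 rather than C-7.
That gives the double bond between C-1 and C-2; a methyl group at C-3.
Assembling the pieces gives 3-methyloct-1-ene.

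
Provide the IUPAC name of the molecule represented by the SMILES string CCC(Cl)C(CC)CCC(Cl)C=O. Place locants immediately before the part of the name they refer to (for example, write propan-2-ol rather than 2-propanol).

2,6-dichloro-5-ethyloctanal

The longest carbon chain that includes the –CHO group has 8 carbons, so the parent hydride is octane.
The highest-priority functional group is an aldehyde (terminal –CHO), so the name ends in -al.
The numbering direction is chosen so that the aldehyde carbon is C-1 by definition.
This places chloro groups at C-2 and C-6; an ethyl group at C-5.
Substituent prefixes are cited in alphabetical order (multiplying prefixes like di-/tri- are ignored for ordering).
The name is 2,6-dichloro-5-ethyloctanal.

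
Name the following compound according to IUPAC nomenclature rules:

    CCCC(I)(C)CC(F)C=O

The longest chain bearing the –CHO group is 7 carbons long (heptane).
An aldehyde (terminal –CHO) is the principal characteristic group, giving the suffix -al.
Choose the numbering such that the aldehyde carbon is C-1 by definition.
That gives a fluoro group at C-2; an iodo group at C-4; a methyl group at C-4.
Substituent prefixes are cited in alphabetical order (multiplying prefixes like di-/tri- are ignored for ordering).
Putting it together: 2-fluoro-4-iodo-4-methylheptanal.

2-fluoro-4-iodo-4-methylheptanal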